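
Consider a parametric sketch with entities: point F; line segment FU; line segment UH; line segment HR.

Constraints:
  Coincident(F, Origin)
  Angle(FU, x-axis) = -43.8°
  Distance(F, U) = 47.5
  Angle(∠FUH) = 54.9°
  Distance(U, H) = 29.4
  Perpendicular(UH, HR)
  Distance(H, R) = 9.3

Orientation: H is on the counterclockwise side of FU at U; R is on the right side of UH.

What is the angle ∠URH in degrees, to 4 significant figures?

72.45°

F is at the origin; FU runs at -43.8° with length 47.5, so U = 47.5·(cos -43.8°, sin -43.8°) = (34.28, -32.88). ∠FUH = 54.9°, so UH runs at -43.8° + (180° − 54.9°) = 81.30° from the x-axis; with |UH| = 29.4, H = U + 29.4·(cos 81.30°, sin 81.30°) = (38.73, -3.815). The perpendicularity gives HR at right angles to UH; with |HR| = 9.3 on the right of UH, R = H + 9.3·(0.9885, -0.1513) = (47.92, -5.222). Then cos ∠URH = RU·RH / (|RU||RH|), giving 72.45°.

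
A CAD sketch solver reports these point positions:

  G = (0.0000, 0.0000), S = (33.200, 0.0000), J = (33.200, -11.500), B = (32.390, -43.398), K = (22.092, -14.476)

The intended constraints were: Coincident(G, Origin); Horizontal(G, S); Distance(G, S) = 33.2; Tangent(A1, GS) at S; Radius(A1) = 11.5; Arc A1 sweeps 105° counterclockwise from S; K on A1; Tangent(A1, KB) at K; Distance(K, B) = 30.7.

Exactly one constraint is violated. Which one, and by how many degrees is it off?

Tangent(A1, KB) at K — off by 4.60°.

G = (0.00, 0.00) ✓; G.y = 0.00, S.y = 0.00 ✓; |GS| = 33.20 ✓; ∠(JS, SG) = 90.00° ✓; |JS| = 11.50 ✓; bearing(J→K) − bearing(J→S) = 105.0° ✓; |JK| = 11.50 ✓; ∠(JK, KB) = 85.40° ✗; |KB| = 30.70 ✓.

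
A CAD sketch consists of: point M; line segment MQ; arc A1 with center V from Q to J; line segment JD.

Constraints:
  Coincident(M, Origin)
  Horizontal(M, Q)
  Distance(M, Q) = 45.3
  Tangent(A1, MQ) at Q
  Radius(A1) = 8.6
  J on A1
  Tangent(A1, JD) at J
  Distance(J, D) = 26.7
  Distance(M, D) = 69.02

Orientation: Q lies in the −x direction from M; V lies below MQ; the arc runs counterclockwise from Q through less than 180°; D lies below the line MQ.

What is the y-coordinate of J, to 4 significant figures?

-6.074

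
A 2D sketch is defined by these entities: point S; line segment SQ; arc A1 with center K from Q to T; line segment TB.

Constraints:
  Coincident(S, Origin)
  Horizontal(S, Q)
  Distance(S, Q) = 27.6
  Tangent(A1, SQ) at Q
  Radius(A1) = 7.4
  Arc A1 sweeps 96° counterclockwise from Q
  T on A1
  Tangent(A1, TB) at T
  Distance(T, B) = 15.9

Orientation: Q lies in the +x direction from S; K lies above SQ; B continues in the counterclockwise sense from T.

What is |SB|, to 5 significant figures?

41.037

On A1, Q sits at bearing -90° from K; a 96° counterclockwise sweep puts T at bearing 6°, so T = K + 7.4·(cos 6°, sin 6°) = (34.959, 8.1735). Since A1 is tangent to TB there, KT ⟂ TB, so TB runs along (−sin 6°, cos 6°); with |TB| = 15.9, B = (33.297, 23.986). Then |SB| = |B − S| = 41.037.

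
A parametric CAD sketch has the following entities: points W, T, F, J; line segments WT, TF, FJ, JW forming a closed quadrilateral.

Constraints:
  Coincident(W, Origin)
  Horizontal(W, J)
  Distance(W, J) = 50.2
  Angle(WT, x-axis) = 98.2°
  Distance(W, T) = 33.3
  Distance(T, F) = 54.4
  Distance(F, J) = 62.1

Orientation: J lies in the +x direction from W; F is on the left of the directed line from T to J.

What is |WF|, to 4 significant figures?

74.23

Checks: |TF| = 54.40 ✓; |FJ| = 62.10 ✓.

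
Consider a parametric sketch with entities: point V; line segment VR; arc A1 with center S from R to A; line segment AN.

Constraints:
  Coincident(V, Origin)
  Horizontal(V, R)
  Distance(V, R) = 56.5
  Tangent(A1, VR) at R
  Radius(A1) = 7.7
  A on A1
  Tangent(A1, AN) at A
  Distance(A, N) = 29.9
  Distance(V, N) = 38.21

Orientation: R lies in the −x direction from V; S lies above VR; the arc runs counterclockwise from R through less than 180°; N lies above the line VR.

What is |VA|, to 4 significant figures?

51.06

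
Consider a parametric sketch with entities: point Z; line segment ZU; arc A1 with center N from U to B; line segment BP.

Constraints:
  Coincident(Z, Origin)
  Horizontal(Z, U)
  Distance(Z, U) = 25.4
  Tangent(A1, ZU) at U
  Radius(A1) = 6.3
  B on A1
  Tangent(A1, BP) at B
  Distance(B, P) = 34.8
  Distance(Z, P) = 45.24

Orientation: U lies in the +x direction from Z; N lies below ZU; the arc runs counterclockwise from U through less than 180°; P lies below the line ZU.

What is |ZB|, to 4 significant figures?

20.10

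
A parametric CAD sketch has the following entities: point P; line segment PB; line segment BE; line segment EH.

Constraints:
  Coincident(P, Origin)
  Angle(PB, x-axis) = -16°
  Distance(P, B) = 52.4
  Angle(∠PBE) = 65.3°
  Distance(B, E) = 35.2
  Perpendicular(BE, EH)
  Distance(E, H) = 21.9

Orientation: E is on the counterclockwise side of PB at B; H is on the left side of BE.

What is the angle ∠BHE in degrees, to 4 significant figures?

58.11°

P is at the origin; PB runs at -16.0° with length 52.4, so B = 52.4·(cos -16.0°, sin -16.0°) = (50.37, -14.44). ∠PBE = 65.3°, so BE runs at -16.0° + (180° − 65.3°) = 98.70° from the x-axis; with |BE| = 35.2, E = B + 35.2·(cos 98.70°, sin 98.70°) = (45.05, 20.35). BE ⟂ EH; with |EH| = 21.9 on the left of BE, H = E + 21.9·(-0.9885, -0.1513) = (23.40, 17.04). Then cos ∠BHE = HB·HE / (|HB||HE|), giving 58.11°.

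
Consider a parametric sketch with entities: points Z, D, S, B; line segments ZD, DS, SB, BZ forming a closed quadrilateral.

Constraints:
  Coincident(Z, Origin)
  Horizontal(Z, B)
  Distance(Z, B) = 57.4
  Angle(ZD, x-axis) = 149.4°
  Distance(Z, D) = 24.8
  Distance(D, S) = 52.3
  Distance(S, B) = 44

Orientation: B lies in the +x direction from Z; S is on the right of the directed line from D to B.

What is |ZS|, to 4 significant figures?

28.12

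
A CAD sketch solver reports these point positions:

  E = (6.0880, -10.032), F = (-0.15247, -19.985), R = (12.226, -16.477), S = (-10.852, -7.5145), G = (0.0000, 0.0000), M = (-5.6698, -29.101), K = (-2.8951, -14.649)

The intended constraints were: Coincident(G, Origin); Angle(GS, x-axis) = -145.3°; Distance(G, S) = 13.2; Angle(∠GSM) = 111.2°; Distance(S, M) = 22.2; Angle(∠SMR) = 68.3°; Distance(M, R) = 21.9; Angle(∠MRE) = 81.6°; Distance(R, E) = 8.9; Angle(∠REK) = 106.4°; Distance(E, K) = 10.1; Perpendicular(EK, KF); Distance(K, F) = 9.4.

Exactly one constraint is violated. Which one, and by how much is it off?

Distance(K, F) = 9.4 — off by 3.40.

G = (0.00, 0.00) ✓; GS at -145.3° ✓; |GS| = 13.20 ✓; ∠GSM = 111.2° ✓; |SM| = 22.20 ✓; ∠SMR = 68.30° ✓; |MR| = 21.90 ✓; ∠MRE = 81.60° ✓; |RE| = 8.900 ✓; ∠REK = 106.4° ✓; |EK| = 10.10 ✓; ∠(EK, KF) = 90.00° ✓; |KF| = 6.000 ✗.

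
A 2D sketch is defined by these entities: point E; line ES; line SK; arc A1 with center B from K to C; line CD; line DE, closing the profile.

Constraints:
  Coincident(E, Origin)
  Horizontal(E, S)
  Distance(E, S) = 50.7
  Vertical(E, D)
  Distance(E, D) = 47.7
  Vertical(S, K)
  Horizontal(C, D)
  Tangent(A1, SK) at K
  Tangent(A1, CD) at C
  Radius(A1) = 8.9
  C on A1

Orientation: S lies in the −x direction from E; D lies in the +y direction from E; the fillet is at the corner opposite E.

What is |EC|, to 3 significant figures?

63.4

E is at the origin; ES is horizontal with |ES| = 50.7 and S on the −x side, so S = (-50.7, 0.00). E and D share the same x with |ED| = 47.7 and D on the +y side, so D = (0.00, 47.7). The virtual corner opposite E is at (-50.7, 47.7). A1 meets SK tangentially, so BK is at right angles to SK and A1 meets CD tangentially, so BC is at right angles to CD, with radius 8.9, so the center B sits 8.9 in from both sides at B = (-41.8, 38.8). That places the tangent points at K = (-50.7, 38.8) on SK and C = (-41.8, 47.7) on CD. Then |EC| = |C − E| = 63.4.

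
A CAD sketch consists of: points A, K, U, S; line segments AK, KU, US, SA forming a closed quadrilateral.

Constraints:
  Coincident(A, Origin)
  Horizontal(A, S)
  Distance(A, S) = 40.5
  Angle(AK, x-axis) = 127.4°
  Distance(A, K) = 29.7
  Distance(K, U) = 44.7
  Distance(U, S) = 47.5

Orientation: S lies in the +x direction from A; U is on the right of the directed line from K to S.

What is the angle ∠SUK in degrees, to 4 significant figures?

86.34°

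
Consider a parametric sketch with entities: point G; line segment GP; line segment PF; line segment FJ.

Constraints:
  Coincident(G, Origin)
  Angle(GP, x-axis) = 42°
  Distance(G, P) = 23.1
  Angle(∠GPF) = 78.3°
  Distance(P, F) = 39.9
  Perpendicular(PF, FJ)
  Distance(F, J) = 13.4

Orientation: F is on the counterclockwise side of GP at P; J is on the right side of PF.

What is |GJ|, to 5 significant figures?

50.374

∠GPF = 78.3°, so PF runs at 42.0° + (180° − 78.3°) = 143.70° from the x-axis; with |PF| = 39.9, F = P + 39.9·(cos 143.70°, sin 143.70°) = (-14.990, 39.078). PF ⟂ FJ; with |FJ| = 13.4 on the right of PF, J = F + 13.4·(0.59201, 0.80593) = (-7.0569, 49.878). Then |GJ| = |J − G| = 50.374.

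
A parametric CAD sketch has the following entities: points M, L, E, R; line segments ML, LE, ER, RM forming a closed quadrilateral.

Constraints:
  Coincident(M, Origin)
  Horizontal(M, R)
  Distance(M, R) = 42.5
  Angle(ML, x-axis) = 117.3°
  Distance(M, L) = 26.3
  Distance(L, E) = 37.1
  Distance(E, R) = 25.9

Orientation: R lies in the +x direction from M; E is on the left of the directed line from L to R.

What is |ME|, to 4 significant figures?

31.14

M is at the origin; MR is horizontal with |MR| = 42.5 and R in +x, so R = (42.5, 0). ML runs at 117.3° with |ML| = 26.3, so L = (-12.06, 23.37). E is determined by |LE| = 37.1 and |ER| = 25.9 together: it lies at the intersection of circle(L, 37.1) and circle(R, 25.9). With |LR| = 59.36, the foot of the radical line on LR is 35.62 from L and the perpendicular offset is √(37.1² − 35.62²) = 10.37. Taking the left-of-LR solution: E = (24.76, 18.87).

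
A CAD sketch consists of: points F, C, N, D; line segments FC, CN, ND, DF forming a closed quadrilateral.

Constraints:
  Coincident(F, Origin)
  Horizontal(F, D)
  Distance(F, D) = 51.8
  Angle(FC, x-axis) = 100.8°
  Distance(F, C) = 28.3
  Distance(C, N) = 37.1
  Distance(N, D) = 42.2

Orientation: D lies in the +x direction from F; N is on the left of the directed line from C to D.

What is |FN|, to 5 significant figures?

47.778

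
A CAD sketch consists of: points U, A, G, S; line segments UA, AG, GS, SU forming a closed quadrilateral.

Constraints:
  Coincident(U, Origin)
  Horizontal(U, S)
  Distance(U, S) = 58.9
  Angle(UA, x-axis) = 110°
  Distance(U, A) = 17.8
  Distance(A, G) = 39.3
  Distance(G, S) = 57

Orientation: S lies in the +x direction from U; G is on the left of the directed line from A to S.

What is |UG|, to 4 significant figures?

49.19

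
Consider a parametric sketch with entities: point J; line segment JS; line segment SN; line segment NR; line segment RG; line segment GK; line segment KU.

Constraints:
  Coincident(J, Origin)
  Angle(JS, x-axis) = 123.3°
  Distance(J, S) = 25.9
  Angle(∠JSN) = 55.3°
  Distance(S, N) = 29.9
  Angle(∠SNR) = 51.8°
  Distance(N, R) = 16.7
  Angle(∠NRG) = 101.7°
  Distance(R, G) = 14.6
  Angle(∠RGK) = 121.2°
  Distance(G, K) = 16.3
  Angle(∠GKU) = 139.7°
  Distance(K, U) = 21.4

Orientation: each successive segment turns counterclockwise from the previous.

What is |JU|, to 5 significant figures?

48.416

J is at the origin; JS runs at 123.3° with length 25.9, so S = (-14.220, 21.647). ∠JSN = 55.3° gives SN at -112.00° from the x-axis; with |SN| = 29.9, N = (-25.420, -6.0754). ∠SNR = 51.8° gives NR at 16.200° from the x-axis; with |NR| = 16.7, R = (-9.3835, -1.4162). ∠NRG = 101.7° gives RG at 94.500° from the x-axis; with |RG| = 14.6, G = (-10.529, 13.139). ∠RGK = 121.2° gives GK at 153.30° from the x-axis; with |GK| = 16.3, K = (-25.091, 20.463). ∠GKU = 139.7° gives KU at -166.40° from the x-axis; with |KU| = 21.4, U = (-45.891, 15.431). Then |JU| = |U − J| = 48.416.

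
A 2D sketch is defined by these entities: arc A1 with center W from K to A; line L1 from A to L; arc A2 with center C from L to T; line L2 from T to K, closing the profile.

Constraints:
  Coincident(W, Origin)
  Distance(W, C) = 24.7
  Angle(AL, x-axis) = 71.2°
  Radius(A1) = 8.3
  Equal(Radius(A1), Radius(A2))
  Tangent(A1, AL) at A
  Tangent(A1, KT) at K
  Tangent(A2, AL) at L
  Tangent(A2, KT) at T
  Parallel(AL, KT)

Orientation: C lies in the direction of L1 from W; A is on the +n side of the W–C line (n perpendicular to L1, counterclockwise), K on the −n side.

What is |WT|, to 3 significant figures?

26.1

The slot axis is L1's direction at 71.2°, so u = (cos 71.2°, sin 71.2°) = (0.322, 0.947) and n = (−sin 71.2°, cos 71.2°) = (-0.947, 0.322). W is at the origin and C lies 24.7 along u from W, so C = 24.7·u = (7.96, 23.4). Tangency of A1 to both parallel lines with radius 8.3 puts A and K at W ± 8.3·n: A = (-7.86, 2.67), K = (7.86, -2.67). Equal radii place L and T the same way about C: L = C + 8.3·n = (0.103, 26.1), T = C − 8.3·n = (15.8, 20.7). Then |WT| = |T − W| = 26.1.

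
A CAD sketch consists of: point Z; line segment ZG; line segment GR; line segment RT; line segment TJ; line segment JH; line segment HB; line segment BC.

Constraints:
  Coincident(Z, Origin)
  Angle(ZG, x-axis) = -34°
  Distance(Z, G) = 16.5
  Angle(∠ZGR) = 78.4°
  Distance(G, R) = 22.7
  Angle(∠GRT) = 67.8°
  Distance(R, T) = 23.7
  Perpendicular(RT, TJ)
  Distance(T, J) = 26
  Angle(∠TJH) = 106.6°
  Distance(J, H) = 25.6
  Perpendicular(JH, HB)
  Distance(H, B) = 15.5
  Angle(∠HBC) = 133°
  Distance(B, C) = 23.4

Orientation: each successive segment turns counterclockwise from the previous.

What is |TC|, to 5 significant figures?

17.207

The perpendicularity gives HB at right angles to JH, so HB runs at 73.200°; with |HB| = 15.5, B = (27.526, -6.7174). ∠HBC = 133.0° gives BC at 120.20° from the x-axis; with |BC| = 23.4, C = (15.756, 13.507). Then |TC| = |C − T| = 17.207.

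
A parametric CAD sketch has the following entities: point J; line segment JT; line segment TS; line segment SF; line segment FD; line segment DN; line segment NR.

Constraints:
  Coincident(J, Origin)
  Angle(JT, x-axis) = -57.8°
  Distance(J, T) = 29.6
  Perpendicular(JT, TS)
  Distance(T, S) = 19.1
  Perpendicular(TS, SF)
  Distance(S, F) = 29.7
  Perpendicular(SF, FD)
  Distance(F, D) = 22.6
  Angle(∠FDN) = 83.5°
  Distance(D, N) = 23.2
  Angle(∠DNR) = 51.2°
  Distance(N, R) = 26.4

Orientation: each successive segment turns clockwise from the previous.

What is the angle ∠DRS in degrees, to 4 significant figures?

104.6°

J is at the origin; JT runs at -57.8° with length 29.6, so T = (15.77, -25.05). JT ⟂ TS, so TS runs at -147.8°; with |TS| = 19.1, S = (-0.3892, -35.23). The perpendicularity gives SF at right angles to TS, so SF runs at 122.2°; with |SF| = 29.7, F = (-16.22, -10.09). The perpendicularity gives FD at right angles to SF, so FD runs at 32.20°; with |FD| = 22.6, D = (2.908, 1.950). ∠FDN = 83.5° gives DN at -64.30° from the x-axis; with |DN| = 23.2, N = (12.97, -18.96). ∠DNR = 51.2° gives NR at 166.9° from the x-axis; with |NR| = 26.4, R = (-12.74, -12.97). Then cos ∠DRS = RD·RS / (|RD||RS|), giving 104.6°.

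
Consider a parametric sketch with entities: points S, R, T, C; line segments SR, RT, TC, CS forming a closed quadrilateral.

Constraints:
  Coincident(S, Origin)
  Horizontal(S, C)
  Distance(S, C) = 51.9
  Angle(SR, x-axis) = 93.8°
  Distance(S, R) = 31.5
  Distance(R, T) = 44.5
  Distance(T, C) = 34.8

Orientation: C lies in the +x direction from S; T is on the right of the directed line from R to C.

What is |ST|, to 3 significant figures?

19.9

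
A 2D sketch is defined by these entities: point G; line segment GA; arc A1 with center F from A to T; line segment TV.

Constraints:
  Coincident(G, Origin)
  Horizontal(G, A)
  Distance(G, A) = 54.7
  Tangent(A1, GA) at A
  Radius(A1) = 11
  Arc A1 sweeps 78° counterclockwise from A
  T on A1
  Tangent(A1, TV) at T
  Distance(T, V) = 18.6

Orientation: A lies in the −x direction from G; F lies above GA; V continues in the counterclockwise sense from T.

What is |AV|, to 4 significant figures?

30.63

G is at the origin; G and A share the same y with |GA| = 54.7 and A on the −x side, so A = (-54.70, 0.000). The tangent condition forces FA to be normal to GA, so F = A + (0, 11) = (-54.70, 11.00). On A1, A sits at bearing -90° from F; a 78° counterclockwise sweep puts T at bearing -12°, so T = F + 11.0·(cos -12°, sin -12°) = (-43.94, 8.713). Tangency of A1 to TV means the radius FT is perpendicular to TV, so TV runs along (−sin -12°, cos -12°); with |TV| = 18.6, V = (-40.07, 26.91). Then |AV| = |V − A| = 30.63.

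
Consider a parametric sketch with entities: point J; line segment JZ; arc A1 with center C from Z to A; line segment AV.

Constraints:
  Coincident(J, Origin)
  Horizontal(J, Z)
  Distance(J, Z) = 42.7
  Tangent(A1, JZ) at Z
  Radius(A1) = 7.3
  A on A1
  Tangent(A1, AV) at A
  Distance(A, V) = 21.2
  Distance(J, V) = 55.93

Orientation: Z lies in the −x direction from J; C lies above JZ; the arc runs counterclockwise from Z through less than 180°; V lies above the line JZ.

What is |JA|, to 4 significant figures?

38.18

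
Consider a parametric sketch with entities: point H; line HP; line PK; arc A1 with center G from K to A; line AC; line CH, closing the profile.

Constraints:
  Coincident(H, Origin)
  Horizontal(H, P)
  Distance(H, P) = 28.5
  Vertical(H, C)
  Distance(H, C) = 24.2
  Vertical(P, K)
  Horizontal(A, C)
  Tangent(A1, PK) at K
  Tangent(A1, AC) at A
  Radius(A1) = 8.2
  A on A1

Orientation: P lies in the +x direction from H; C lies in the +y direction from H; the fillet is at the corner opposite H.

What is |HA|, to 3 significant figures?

31.6

H is at the origin; HP is horizontal with |HP| = 28.5 and P on the +x side, so P = (28.5, 0.00). H and C share the same x with |HC| = 24.2 and C on the +y side, so C = (0.00, 24.2). The virtual corner opposite H is at (28.5, 24.2). The tangent condition forces GK to be normal to PK and tangency of A1 to AC means the radius GA is perpendicular to AC, with radius 8.2, so the center G sits 8.2 in from both sides at G = (20.3, 16.0). That places the tangent points at K = (28.5, 16.0) on PK and A = (20.3, 24.2) on AC. Then |HA| = |A − H| = 31.6.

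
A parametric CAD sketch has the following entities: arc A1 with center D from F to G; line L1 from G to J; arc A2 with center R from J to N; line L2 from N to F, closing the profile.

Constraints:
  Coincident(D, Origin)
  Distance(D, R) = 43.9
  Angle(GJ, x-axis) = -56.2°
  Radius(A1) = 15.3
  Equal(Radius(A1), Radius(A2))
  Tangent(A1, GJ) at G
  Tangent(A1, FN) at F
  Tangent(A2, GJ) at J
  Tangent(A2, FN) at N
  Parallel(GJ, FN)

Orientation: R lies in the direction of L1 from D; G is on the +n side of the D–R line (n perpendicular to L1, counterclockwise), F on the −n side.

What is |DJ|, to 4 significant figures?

46.49

The slot axis is L1's direction at -56.2°, so u = (cos -56.2°, sin -56.2°) = (0.5563, -0.8310) and n = (−sin -56.2°, cos -56.2°) = (0.8310, 0.5563). D is at the origin and R lies 43.9 along u from D, so R = 43.9·u = (24.42, -36.48). Tangency of A1 to both parallel lines with radius 15.3 puts G and F at D ± 15.3·n: G = (12.71, 8.511), F = (-12.71, -8.511). Equal radii place J and N the same way about R: J = R + 15.3·n = (37.14, -27.97), N = R − 15.3·n = (11.71, -44.99). Then |DJ| = |J − D| = 46.49.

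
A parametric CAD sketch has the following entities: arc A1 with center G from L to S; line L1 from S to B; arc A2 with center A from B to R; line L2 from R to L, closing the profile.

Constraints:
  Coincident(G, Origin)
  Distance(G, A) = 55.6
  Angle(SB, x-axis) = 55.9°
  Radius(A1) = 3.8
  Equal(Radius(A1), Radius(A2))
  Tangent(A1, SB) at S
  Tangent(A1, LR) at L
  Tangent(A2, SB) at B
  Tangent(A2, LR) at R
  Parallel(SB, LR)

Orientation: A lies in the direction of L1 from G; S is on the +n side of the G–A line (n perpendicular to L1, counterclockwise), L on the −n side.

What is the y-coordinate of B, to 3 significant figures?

48.2

Tangency of A1 to both parallel lines with radius 3.8 puts S and L at G ± 3.8·n: S = (-3.15, 2.13), L = (3.15, -2.13). Equal radii place B and R the same way about A: B = A + 3.8·n = (28.0, 48.2), R = A − 3.8·n = (34.3, 43.9). So B.y = 48.2.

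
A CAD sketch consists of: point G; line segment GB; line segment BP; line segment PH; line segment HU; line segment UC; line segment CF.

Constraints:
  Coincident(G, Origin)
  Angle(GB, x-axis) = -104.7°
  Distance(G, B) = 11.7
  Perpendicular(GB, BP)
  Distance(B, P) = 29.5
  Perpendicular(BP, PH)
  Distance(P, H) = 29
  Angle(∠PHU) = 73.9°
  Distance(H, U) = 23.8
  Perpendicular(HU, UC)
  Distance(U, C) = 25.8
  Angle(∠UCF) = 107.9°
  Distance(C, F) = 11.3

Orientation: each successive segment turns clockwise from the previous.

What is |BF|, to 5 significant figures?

25.232

G is at the origin; GB runs at -104.7° with length 11.7, so B = (-2.9690, -11.317). The perpendicularity gives BP at right angles to GB, so BP runs at 165.30°; with |BP| = 29.5, P = (-31.503, -3.8312). BP ⟂ PH, so PH runs at 75.300°; with |PH| = 29.0, H = (-24.144, 24.220). ∠PHU = 73.9° gives HU at -30.800° from the x-axis; with |HU| = 23.8, U = (-3.7011, 12.033). HU ⟂ UC, so UC runs at -120.80°; with |UC| = 25.8, C = (-16.912, -10.128). ∠UCF = 107.9° gives CF at 167.10° from the x-axis; with |CF| = 11.3, F = (-27.927, -7.6055). Then |BF| = |F − B| = 25.232.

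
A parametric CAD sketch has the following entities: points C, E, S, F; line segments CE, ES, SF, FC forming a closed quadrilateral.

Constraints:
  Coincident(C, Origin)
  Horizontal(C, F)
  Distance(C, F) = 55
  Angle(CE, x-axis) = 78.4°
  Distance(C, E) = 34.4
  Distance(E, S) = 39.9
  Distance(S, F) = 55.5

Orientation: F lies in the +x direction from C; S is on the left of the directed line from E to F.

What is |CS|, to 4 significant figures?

67.88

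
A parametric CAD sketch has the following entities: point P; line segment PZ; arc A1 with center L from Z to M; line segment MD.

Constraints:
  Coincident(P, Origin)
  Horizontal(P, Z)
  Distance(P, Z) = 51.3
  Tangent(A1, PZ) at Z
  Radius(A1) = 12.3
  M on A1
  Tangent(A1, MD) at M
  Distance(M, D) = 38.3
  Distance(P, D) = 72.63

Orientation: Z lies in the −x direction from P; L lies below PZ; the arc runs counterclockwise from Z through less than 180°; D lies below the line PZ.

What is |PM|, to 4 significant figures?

65.00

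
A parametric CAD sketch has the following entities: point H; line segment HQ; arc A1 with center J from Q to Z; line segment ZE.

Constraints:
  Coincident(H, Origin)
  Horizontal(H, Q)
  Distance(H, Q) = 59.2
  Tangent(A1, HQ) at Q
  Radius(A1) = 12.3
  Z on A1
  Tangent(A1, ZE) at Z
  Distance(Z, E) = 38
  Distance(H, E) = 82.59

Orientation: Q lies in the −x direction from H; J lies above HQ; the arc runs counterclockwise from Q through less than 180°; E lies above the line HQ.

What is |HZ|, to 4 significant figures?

51.16

H is at the origin; HQ is horizontal with |HQ| = 59.2 and Q on the −x side, so Q = (-59.20, 0.000). Since A1 is tangent to HQ there, JQ ⟂ HQ, so J = Q + (0, 12.3) = (-59.20, 12.30). Since JZ ⟂ ZE (tangency), |JE| = √(12.3² + 38.0²) = 39.94 regardless of where Z sits on A1. So E lies on both circle(H, 82.59) and circle(J, 39.94); the above-HQ intersection is E = (-64.23, 51.92). Z is the foot of the tangent from E: Z = (-48.07, 17.53).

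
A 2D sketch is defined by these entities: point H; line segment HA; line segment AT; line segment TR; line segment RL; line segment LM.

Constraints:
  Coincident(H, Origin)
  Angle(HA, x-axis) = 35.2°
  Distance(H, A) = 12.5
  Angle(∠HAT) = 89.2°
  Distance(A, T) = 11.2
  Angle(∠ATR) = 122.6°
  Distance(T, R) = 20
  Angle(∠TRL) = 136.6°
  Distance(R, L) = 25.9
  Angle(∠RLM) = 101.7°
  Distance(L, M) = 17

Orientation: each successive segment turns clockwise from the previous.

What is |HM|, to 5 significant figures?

30.059

H is at the origin; HA runs at 35.2° with length 12.5, so A = (10.214, 7.2054). ∠HAT = 89.2° gives AT at -55.600° from the x-axis; with |AT| = 11.2, T = (16.542, -2.0359). ∠ATR = 122.6° gives TR at -113.00° from the x-axis; with |TR| = 20.0, R = (8.7273, -20.446). ∠TRL = 136.6° gives RL at -156.40° from the x-axis; with |RL| = 25.9, L = (-15.006, -30.815). ∠RLM = 101.7° gives LM at 125.30° from the x-axis; with |LM| = 17.0, M = (-24.830, -16.941). Then |HM| = |M − H| = 30.059.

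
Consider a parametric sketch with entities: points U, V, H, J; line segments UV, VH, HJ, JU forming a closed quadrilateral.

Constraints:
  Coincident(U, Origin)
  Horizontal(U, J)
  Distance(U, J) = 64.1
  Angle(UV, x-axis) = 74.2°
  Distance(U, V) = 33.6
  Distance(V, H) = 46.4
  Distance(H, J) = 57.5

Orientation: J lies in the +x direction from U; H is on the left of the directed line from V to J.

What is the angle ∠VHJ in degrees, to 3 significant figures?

74.9°

Checks: U.y = 0.00, J.y = 0.00 ✓; |VH| = 46.40 ✓; |HJ| = 57.50 ✓.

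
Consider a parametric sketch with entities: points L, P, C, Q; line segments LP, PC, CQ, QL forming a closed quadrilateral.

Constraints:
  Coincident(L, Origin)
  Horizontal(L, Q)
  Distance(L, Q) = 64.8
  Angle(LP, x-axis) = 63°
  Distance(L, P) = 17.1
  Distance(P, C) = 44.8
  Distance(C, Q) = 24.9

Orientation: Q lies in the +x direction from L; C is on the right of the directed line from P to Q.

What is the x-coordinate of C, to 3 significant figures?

43.1

L is at the origin; LQ is horizontal with |LQ| = 64.8 and Q in +x, so Q = (64.8, 0). LP runs at 63.0° with |LP| = 17.1, so P = (7.76, 15.2). C is determined by |PC| = 44.8 and |CQ| = 24.9 together: it lies at the intersection of circle(P, 44.8) and circle(Q, 24.9). With |PQ| = 59.0, the foot of the radical line on PQ is 41.3 from P and the perpendicular offset is √(44.8² − 41.3²) = 17.4. Taking the right-of-PQ solution: C = (43.1, -12.3).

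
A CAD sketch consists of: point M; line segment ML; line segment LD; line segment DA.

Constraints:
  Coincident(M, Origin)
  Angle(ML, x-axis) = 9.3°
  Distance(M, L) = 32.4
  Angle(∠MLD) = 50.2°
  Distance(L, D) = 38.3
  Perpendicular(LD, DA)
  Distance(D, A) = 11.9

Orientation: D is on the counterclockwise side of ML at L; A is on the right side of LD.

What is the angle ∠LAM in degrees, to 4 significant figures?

47.23°

∠MLD = 50.2°, so LD runs at 9.3° + (180° − 50.2°) = 139.1° from the x-axis; with |LD| = 38.3, D = L + 38.3·(cos 139.1°, sin 139.1°) = (3.025, 30.31). The perpendicularity gives DA at right angles to LD; with |DA| = 11.9 on the right of LD, A = D + 11.9·(0.6547, 0.7559) = (10.82, 39.31). Then cos ∠LAM = AL·AM / (|AL||AM|), giving 47.23°.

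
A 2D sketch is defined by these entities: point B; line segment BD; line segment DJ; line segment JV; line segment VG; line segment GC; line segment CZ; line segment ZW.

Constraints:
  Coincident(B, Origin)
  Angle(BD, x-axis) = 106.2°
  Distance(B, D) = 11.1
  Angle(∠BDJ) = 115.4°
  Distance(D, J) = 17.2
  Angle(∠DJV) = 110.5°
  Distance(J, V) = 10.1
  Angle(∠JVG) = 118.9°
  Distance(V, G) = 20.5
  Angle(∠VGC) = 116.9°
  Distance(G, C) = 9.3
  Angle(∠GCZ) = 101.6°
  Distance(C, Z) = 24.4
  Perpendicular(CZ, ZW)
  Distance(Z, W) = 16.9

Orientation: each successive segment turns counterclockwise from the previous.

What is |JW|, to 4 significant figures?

1.415

B is at the origin; BD runs at 106.2° with length 11.1, so D = (-3.097, 10.66). ∠BDJ = 115.4° gives DJ at 170.8° from the x-axis; with |DJ| = 17.2, J = (-20.08, 13.41). ∠DJV = 110.5° gives JV at -119.7° from the x-axis; with |JV| = 10.1, V = (-25.08, 4.636). ∠JVG = 118.9° gives VG at -58.60° from the x-axis; with |VG| = 20.5, G = (-14.40, -12.86). ∠VGC = 116.9° gives GC at 4.500° from the x-axis; with |GC| = 9.3, C = (-5.128, -12.13). ∠GCZ = 101.6° gives CZ at 82.90° from the x-axis; with |CZ| = 24.4, Z = (-2.112, 12.08). CZ ⟂ ZW, so ZW runs at 172.9°; with |ZW| = 16.9, W = (-18.88, 14.17). Then |JW| = |W − J| = 1.415.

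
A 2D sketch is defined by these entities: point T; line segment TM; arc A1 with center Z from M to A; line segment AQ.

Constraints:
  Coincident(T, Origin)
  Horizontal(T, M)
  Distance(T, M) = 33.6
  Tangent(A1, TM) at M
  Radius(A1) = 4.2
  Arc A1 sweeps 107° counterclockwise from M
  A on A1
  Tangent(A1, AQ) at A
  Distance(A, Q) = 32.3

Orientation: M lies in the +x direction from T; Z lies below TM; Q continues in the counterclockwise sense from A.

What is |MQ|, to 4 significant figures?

36.72

T is at the origin; T and M share the same y with |TM| = 33.6 and M on the +x side, so M = (33.60, 0.000). The tangent condition forces ZM to be normal to TM, so Z = M + (0, -4.2) = (33.60, -4.200). On A1, M sits at bearing 90° from Z; a 107° counterclockwise sweep puts A at bearing 197°, so A = Z + 4.2·(cos 197°, sin 197°) = (29.58, -5.428). Tangency of A1 to AQ means the radius ZA is perpendicular to AQ, so AQ runs along (−sin 197°, cos 197°); with |AQ| = 32.3, Q = (39.03, -36.32). Then |MQ| = |Q − M| = 36.72.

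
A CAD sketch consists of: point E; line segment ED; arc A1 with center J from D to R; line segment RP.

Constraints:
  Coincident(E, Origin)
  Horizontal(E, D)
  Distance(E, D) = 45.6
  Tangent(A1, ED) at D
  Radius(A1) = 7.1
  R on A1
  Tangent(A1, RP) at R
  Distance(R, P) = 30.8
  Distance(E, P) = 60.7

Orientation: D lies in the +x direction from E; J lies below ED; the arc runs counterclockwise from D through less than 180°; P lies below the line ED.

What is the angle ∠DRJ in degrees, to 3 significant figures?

37.4°

Checks: |JD| = 7.100 ✓; |JR| = 7.100 ✓; ∠(JR, RP) = 90.00° ✓; |RP| = 30.80 ✓; |EP| = 60.70 ✓.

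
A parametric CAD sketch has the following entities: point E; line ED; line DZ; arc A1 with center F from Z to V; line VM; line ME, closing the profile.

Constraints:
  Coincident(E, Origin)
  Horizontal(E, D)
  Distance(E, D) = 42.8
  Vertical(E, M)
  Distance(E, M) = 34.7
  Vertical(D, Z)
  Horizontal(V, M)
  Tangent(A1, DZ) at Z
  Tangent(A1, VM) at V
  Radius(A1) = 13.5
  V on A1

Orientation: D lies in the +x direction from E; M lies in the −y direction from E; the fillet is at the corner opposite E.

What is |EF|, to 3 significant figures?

36.2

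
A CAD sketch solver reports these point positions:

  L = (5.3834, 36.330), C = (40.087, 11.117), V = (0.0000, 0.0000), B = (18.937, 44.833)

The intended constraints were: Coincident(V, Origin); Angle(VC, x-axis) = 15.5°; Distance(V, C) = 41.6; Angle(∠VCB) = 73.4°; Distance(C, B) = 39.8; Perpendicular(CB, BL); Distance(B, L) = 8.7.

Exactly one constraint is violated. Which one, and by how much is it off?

Distance(B, L) = 8.7 — off by 7.30.

V = (0.00, 0.00) ✓; VC at 15.50° ✓; |VC| = 41.60 ✓; ∠VCB = 73.40° ✓; |CB| = 39.80 ✓; ∠(CB, BL) = 90.00° ✓; |BL| = 16.00 ✗.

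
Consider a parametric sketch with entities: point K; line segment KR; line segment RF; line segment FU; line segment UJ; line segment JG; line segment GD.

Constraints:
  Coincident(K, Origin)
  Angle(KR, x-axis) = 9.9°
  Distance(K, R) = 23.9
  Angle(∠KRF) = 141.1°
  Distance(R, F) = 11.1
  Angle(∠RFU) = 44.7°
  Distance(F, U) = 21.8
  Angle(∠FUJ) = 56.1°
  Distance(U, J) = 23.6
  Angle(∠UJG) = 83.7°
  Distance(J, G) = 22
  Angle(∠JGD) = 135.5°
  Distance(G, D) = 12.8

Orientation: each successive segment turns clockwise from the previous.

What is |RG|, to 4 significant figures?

16.24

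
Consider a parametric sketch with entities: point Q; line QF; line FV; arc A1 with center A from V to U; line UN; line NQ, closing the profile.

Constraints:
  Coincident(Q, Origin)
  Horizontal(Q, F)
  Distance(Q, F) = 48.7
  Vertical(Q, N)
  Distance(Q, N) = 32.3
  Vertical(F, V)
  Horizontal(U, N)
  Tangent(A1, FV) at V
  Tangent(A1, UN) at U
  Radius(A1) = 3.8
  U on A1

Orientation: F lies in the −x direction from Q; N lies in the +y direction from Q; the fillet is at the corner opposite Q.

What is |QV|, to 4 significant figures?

56.43

Q is at the origin; Q and F share the same y with |QF| = 48.7 and F on the −x side, so F = (-48.70, 0.000). Q and N share the same x with |QN| = 32.3 and N on the +y side, so N = (0.000, 32.30). The virtual corner opposite Q is at (-48.70, 32.30). The tangent condition forces AV to be normal to FV and since A1 is tangent to UN there, AU ⟂ UN, with radius 3.8, so the center A sits 3.8 in from both sides at A = (-44.90, 28.50). That places the tangent points at V = (-48.70, 28.50) on FV and U = (-44.90, 32.30) on UN. Then |QV| = |V − Q| = 56.43.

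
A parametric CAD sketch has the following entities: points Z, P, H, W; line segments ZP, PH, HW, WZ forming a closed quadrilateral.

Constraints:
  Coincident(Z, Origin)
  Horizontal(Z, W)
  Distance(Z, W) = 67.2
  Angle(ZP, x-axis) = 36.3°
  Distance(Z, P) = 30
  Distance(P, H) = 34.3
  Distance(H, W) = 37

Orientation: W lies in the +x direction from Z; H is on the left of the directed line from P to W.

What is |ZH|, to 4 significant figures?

64.18

Z is at the origin; ZW is horizontal with |ZW| = 67.2 and W in +x, so W = (67.2, 0). ZP runs at 36.3° with |ZP| = 30.0, so P = (24.18, 17.76). H is determined by |PH| = 34.3 and |HW| = 37.0 together: it lies at the intersection of circle(P, 34.3) and circle(W, 37.0). With |PW| = 46.54, the foot of the radical line on PW is 21.20 from P and the perpendicular offset is √(34.3² − 21.20²) = 26.96. Taking the left-of-PW solution: H = (54.07, 34.59).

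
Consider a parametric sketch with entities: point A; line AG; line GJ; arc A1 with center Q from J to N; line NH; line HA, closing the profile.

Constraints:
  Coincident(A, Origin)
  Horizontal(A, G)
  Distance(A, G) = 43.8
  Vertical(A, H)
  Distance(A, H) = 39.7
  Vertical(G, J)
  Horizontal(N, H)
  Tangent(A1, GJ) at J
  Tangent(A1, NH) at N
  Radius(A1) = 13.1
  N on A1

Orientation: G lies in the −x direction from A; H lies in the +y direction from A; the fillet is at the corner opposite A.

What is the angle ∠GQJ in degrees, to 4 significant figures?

63.78°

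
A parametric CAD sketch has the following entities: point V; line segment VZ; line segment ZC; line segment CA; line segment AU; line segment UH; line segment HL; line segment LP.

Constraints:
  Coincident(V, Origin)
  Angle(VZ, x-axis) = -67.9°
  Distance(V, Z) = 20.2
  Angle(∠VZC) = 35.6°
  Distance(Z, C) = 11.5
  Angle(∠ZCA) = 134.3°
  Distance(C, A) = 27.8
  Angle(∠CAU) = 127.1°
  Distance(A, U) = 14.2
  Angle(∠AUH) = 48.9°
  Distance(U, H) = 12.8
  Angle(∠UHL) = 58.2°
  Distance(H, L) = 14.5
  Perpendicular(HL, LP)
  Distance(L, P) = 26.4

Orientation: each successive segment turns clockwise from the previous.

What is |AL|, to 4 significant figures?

4.480

∠AUH = 48.9° gives UH at -82.00° from the x-axis; with |UH| = 12.8, H = (3.178, 12.68). ∠UHL = 58.2° gives HL at 156.2° from the x-axis; with |HL| = 14.5, L = (-10.09, 18.53). Then |AL| = |L − A| = 4.480.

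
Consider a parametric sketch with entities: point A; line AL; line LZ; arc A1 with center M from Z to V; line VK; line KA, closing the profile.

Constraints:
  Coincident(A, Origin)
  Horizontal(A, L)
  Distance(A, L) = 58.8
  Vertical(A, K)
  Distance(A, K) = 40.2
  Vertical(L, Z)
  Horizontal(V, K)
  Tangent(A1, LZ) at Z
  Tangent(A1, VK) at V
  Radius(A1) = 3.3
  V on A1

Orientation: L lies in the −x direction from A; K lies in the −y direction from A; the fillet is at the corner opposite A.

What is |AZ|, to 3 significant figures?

69.4

The virtual corner opposite A is at (-58.8, -40.2). The tangent condition forces MZ to be normal to LZ and the tangent condition forces MV to be normal to VK, with radius 3.3, so the center M sits 3.3 in from both sides at M = (-55.5, -36.9). That places the tangent points at Z = (-58.8, -36.9) on LZ and V = (-55.5, -40.2) on VK. Then |AZ| = |Z − A| = 69.4.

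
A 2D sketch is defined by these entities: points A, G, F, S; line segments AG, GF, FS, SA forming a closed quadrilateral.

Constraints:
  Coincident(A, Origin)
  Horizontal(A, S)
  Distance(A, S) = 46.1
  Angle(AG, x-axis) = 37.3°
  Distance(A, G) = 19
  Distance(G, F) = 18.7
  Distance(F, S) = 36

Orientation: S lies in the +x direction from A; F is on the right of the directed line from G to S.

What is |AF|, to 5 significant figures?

12.624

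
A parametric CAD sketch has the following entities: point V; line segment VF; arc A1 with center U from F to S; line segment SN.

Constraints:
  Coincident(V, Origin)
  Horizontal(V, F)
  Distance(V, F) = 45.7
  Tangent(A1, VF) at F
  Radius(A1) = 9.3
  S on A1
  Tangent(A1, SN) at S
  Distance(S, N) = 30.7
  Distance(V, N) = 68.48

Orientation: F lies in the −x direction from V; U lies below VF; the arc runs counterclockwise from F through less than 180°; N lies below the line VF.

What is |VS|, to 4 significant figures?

55.74

Checks: |US| = 9.300 ✓; ∠(US, SN) = 90.00° ✓; |SN| = 30.70 ✓; |VN| = 68.48 ✓.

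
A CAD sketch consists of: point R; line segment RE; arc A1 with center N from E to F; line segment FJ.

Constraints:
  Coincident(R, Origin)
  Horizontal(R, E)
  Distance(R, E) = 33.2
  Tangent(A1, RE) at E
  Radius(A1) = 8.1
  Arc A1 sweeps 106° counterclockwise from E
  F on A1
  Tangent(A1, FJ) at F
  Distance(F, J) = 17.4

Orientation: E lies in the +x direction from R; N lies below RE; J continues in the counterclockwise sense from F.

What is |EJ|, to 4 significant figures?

27.22

On A1, E sits at bearing 90° from N; a 106° counterclockwise sweep puts F at bearing 196°, so F = N + 8.1·(cos 196°, sin 196°) = (25.41, -10.33). The tangent condition forces NF to be normal to FJ, so FJ runs along (−sin 196°, cos 196°); with |FJ| = 17.4, J = (30.21, -27.06). Then |EJ| = |J − E| = 27.22.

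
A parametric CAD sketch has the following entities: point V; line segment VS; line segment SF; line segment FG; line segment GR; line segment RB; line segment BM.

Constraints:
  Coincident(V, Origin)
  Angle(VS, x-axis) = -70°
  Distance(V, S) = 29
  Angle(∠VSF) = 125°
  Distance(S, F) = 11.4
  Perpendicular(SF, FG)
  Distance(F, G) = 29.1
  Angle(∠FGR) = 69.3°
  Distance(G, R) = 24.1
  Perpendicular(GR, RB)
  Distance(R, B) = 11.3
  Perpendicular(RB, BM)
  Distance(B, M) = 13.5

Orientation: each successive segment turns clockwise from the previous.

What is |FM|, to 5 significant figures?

15.925

V is at the origin; VS runs at -70.0° with length 29.0, so S = (9.9186, -27.251). ∠VSF = 125.0° gives SF at -125.00° from the x-axis; with |SF| = 11.4, F = (3.3798, -36.589). The perpendicularity gives FG at right angles to SF, so FG runs at 145.00°; with |FG| = 29.1, G = (-20.458, -19.898). ∠FGR = 69.3° gives GR at 34.300° from the x-axis; with |GR| = 24.1, R = (-0.54854, -6.3174). The perpendicularity gives RB at right angles to GR, so RB runs at -55.700°; with |RB| = 11.3, B = (5.8193, -15.652). The perpendicularity gives BM at right angles to RB, so BM runs at -145.70°; with |BM| = 13.5, M = (-5.3330, -23.260). Then |FM| = |M − F| = 15.925.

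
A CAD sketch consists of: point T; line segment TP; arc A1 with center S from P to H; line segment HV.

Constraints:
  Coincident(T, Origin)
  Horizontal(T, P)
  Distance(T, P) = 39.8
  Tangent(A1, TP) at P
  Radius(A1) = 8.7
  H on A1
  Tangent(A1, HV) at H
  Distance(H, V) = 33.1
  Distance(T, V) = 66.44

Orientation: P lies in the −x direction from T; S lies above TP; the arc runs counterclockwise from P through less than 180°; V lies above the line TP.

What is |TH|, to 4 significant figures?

35.68

T is at the origin; T and P share the same y with |TP| = 39.8 and P on the −x side, so P = (-39.80, 0.000). The tangent condition forces SP to be normal to TP, so S = P + (0, 8.7) = (-39.80, 8.700). Since SH ⟂ HV (tangency), |SV| = √(8.7² + 33.1²) = 34.22 regardless of where H sits on A1. So V lies on both circle(T, 66.44) and circle(S, 34.22); the above-TP intersection is V = (-52.77, 40.37). H is the foot of the tangent from V: H = (-32.85, 13.93).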